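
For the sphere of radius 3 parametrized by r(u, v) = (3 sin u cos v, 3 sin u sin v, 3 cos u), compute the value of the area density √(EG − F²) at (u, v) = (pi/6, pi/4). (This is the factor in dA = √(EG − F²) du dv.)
√(EG − F²)|_{(pi/6, pi/4)} = 9/2

E = 9, F = 0, G = 9*sin(u)^2, so EG − F² = 81*sin(u)^2. Taking the positive square root: √(EG − F²) = 9*Abs(sin(u)). At (u, v) = (pi/6, pi/4): 9/2.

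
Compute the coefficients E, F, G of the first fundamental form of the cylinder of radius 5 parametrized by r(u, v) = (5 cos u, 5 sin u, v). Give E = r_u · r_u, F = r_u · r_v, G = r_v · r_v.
E = 25;  F = 0;  G = 1

Compute partials: r_u = (-5*sin(u), 5*cos(u), 0), r_v = (0, 0, 1). Then
  E = r_u · r_u = 25,
  F = r_u · r_v = 0,
  G = r_v · r_v = 1.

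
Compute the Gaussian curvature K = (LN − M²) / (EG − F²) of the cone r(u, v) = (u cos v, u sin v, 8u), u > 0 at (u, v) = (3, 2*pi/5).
K = 0

Coefficients of the first fundamental form: E = 65, F = 0, G = u^2.
Coefficients of the second fundamental form: L = 0, M = 0, N = 8*sqrt(65)*u^2/(65*Abs(u)).
Assemble K = (LN − M²)/(EG − F²) = 0. At (u, v) = (3, 2*pi/5): K = 0.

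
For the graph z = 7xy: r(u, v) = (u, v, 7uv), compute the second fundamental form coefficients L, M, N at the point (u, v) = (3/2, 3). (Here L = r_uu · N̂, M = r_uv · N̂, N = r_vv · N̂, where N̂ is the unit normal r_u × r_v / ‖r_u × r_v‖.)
L = 0;  M = 14/47;  N = 0

Compute the unit normal N̂(u, v) = (-7*v/sqrt(49*u^2 + 49*v^2 + 1), -7*u/sqrt(49*u^2 + 49*v^2 + 1), 1/sqrt(49*u^2 + 49*v^2 + 1)), and the second partials r_uu, r_uv, r_vv. Take dot products:
  L(u, v) = r_uu · N̂ = 0,
  M(u, v) = r_uv · N̂ = 7/sqrt(49*u^2 + 49*v^2 + 1),
  N(u, v) = r_vv · N̂ = 0.
Evaluating at (u, v) = (3/2, 3):
  L = 0, M = 14/47, N = 0.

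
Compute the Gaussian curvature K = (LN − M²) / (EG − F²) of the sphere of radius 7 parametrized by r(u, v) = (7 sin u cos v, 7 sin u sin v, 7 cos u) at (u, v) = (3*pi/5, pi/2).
K = 1/49

Coefficients of the first fundamental form: E = 49, F = 0, G = 49*sin(u)^2.
Coefficients of the second fundamental form: L = -7*sin(u)/Abs(sin(u)), M = 0, N = -7*sin(u)^3/Abs(sin(u)).
Assemble K = (LN − M²)/(EG − F²) = 1/49. At (u, v) = (3*pi/5, pi/2): K = 1/49.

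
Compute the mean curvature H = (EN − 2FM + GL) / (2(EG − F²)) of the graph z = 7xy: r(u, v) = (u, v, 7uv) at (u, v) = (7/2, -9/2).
H = 21609*sqrt(6374)/20313938

With E = 49*v^2 + 1, F = 49*u*v, G = 49*u^2 + 1, L = 0, M = 7/sqrt(49*u^2 + 49*v^2 + 1), N = 0, assemble
  H = (EN − 2FM + GL) / (2(EG − F²)) = -343*u*v/(49*u^2 + 49*v^2 + 1)^(3/2).
At (u, v) = (7/2, -9/2): H = 21609*sqrt(6374)/20313938.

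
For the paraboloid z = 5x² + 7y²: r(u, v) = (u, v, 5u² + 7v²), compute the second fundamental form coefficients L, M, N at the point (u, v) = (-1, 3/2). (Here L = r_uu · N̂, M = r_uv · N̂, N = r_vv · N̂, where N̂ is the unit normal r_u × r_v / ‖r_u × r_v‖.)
L = 5*sqrt(542)/271;  M = 0;  N = 7*sqrt(542)/271

Compute the unit normal N̂(u, v) = (-10*u/sqrt(100*u^2 + 196*v^2 + 1), -14*v/sqrt(100*u^2 + 196*v^2 + 1), 1/sqrt(100*u^2 + 196*v^2 + 1)), and the second partials r_uu, r_uv, r_vv. Take dot products:
  L(u, v) = r_uu · N̂ = 10/sqrt(100*u^2 + 196*v^2 + 1),
  M(u, v) = r_uv · N̂ = 0,
  N(u, v) = r_vv · N̂ = 14/sqrt(100*u^2 + 196*v^2 + 1).
Evaluating at (u, v) = (-1, 3/2):
  L = 5*sqrt(542)/271, M = 0, N = 7*sqrt(542)/271.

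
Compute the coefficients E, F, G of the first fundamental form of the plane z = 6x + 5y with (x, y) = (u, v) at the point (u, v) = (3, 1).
E = 37;  F = 30;  G = 26

Partials: r_u = (1, 0, 6), r_v = (0, 1, 5). As functions of (u, v):
  E = r_u · r_u = 37,
  F = r_u · r_v = 30,
  G = r_v · r_v = 26.
Evaluating at (u, v) = (3, 1): E = 37, F = 30, G = 26.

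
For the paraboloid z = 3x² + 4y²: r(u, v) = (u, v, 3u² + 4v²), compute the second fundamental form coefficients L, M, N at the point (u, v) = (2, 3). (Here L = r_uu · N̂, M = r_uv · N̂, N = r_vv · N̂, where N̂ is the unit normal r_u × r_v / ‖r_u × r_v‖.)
L = 6*sqrt(721)/721;  M = 0;  N = 8*sqrt(721)/721

Compute the unit normal N̂(u, v) = (-6*u/sqrt(36*u^2 + 64*v^2 + 1), -8*v/sqrt(36*u^2 + 64*v^2 + 1), 1/sqrt(36*u^2 + 64*v^2 + 1)), and the second partials r_uu, r_uv, r_vv. Take dot products:
  L(u, v) = r_uu · N̂ = 6/sqrt(36*u^2 + 64*v^2 + 1),
  M(u, v) = r_uv · N̂ = 0,
  N(u, v) = r_vv · N̂ = 8/sqrt(36*u^2 + 64*v^2 + 1).
Evaluating at (u, v) = (2, 3):
  L = 6*sqrt(721)/721, M = 0, N = 8*sqrt(721)/721.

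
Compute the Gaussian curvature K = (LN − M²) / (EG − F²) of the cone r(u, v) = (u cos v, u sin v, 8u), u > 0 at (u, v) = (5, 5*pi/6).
K = 0

Coefficients of the first fundamental form: E = 65, F = 0, G = u^2.
Coefficients of the second fundamental form: L = 0, M = 0, N = 8*sqrt(65)*u^2/(65*Abs(u)).
Assemble K = (LN − M²)/(EG − F²) = 0. At (u, v) = (5, 5*pi/6): K = 0.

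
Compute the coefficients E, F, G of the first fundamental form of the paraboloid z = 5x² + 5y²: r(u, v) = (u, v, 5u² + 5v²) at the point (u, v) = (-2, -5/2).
E = 401;  F = 500;  G = 626

Partials: r_u = (1, 0, 10*u), r_v = (0, 1, 10*v). As functions of (u, v):
  E = r_u · r_u = 100*u^2 + 1,
  F = r_u · r_v = 100*u*v,
  G = r_v · r_v = 100*v^2 + 1.
Evaluating at (u, v) = (-2, -5/2): E = 401, F = 500, G = 626.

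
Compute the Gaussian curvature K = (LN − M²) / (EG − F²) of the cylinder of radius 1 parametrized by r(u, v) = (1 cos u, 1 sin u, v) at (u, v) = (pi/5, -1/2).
K = 0

Coefficients of the first fundamental form: E = 1, F = 0, G = 1.
Coefficients of the second fundamental form: L = -1, M = 0, N = 0.
Assemble K = (LN − M²)/(EG − F²) = 0. At (u, v) = (pi/5, -1/2): K = 0.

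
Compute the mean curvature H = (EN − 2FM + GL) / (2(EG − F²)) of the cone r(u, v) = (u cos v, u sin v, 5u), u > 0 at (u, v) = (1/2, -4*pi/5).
H = 5*sqrt(26)/26

With E = 26, F = 0, G = u^2, L = 0, M = 0, N = 5*sqrt(26)*u^2/(26*Abs(u)), assemble
  H = (EN − 2FM + GL) / (2(EG − F²)) = 5*sqrt(26)/(52*Abs(u)).
At (u, v) = (1/2, -4*pi/5): H = 5*sqrt(26)/26.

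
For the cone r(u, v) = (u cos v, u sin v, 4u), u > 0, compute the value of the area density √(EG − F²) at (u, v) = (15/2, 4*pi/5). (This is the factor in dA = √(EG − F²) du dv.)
√(EG − F²)|_{(15/2, 4*pi/5)} = 15*sqrt(17)/2

E = 17, F = 0, G = u^2, so EG − F² = 17*u^2. Taking the positive square root: √(EG − F²) = sqrt(17)*Abs(u). At (u, v) = (15/2, 4*pi/5): 15*sqrt(17)/2.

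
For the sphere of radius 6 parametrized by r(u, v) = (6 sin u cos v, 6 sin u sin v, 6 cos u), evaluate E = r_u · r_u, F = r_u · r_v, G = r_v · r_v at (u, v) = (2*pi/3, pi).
E = 36;  F = 0;  G = 27

Partials: r_u = (6*cos(u)*cos(v), 6*sin(v)*cos(u), -6*sin(u)), r_v = (-6*sin(u)*sin(v), 6*sin(u)*cos(v), 0). As functions of (u, v):
  E = r_u · r_u = 36,
  F = r_u · r_v = 0,
  G = r_v · r_v = 36*sin(u)^2.
Evaluating at (u, v) = (2*pi/3, pi): E = 36, F = 0, G = 27.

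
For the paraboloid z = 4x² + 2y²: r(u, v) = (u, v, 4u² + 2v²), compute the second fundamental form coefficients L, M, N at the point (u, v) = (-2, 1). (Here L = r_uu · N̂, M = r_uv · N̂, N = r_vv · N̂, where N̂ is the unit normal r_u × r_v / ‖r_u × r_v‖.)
L = 8*sqrt(273)/273;  M = 0;  N = 4*sqrt(273)/273

Compute the unit normal N̂(u, v) = (-8*u/sqrt(64*u^2 + 16*v^2 + 1), -4*v/sqrt(64*u^2 + 16*v^2 + 1), 1/sqrt(64*u^2 + 16*v^2 + 1)), and the second partials r_uu, r_uv, r_vv. Take dot products:
  L(u, v) = r_uu · N̂ = 8/sqrt(64*u^2 + 16*v^2 + 1),
  M(u, v) = r_uv · N̂ = 0,
  N(u, v) = r_vv · N̂ = 4/sqrt(64*u^2 + 16*v^2 + 1).
Evaluating at (u, v) = (-2, 1):
  L = 8*sqrt(273)/273, M = 0, N = 4*sqrt(273)/273.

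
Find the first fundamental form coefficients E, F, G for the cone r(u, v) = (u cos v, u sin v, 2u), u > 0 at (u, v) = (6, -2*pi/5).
E = 5;  F = 0;  G = 36

Partials: r_u = (cos(v), sin(v), 2), r_v = (-u*sin(v), u*cos(v), 0). As functions of (u, v):
  E = r_u · r_u = 5,
  F = r_u · r_v = 0,
  G = r_v · r_v = u^2.
Evaluating at (u, v) = (6, -2*pi/5): E = 5, F = 0, G = 36.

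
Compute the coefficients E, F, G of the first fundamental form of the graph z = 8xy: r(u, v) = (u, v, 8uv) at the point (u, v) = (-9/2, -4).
E = 1025;  F = 1152;  G = 1297

Partials: r_u = (1, 0, 8*v), r_v = (0, 1, 8*u). As functions of (u, v):
  E = r_u · r_u = 64*v^2 + 1,
  F = r_u · r_v = 64*u*v,
  G = r_v · r_v = 64*u^2 + 1.
Evaluating at (u, v) = (-9/2, -4): E = 1025, F = 1152, G = 1297.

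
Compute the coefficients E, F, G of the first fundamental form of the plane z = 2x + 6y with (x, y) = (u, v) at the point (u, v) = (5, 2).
E = 5;  F = 12;  G = 37

Partials: r_u = (1, 0, 2), r_v = (0, 1, 6). As functions of (u, v):
  E = r_u · r_u = 5,
  F = r_u · r_v = 12,
  G = r_v · r_v = 37.
Evaluating at (u, v) = (5, 2): E = 5, F = 12, G = 37.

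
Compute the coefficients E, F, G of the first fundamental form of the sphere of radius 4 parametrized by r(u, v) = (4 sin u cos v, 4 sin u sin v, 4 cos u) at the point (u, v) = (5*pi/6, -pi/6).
E = 16;  F = 0;  G = 4

Partials: r_u = (4*cos(u)*cos(v), 4*sin(v)*cos(u), -4*sin(u)), r_v = (-4*sin(u)*sin(v), 4*sin(u)*cos(v), 0). As functions of (u, v):
  E = r_u · r_u = 16,
  F = r_u · r_v = 0,
  G = r_v · r_v = 16*sin(u)^2.
Evaluating at (u, v) = (5*pi/6, -pi/6): E = 16, F = 0, G = 4.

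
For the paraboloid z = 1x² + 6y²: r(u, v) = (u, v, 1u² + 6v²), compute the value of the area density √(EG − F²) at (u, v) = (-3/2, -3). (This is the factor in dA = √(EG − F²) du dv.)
√(EG − F²)|_{(-3/2, -3)} = sqrt(1306)

E = 4*u^2 + 1, F = 24*u*v, G = 144*v^2 + 1, so EG − F² = 4*u^2 + 144*v^2 + 1. Taking the positive square root: √(EG − F²) = sqrt(4*u^2 + 144*v^2 + 1). At (u, v) = (-3/2, -3): sqrt(1306).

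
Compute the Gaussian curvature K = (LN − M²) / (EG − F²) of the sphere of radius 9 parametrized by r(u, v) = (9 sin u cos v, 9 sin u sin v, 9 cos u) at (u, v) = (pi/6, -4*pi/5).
K = 1/81

Coefficients of the first fundamental form: E = 81, F = 0, G = 81*sin(u)^2.
Coefficients of the second fundamental form: L = -9*sin(u)/Abs(sin(u)), M = 0, N = -9*sin(u)^3/Abs(sin(u)).
Assemble K = (LN − M²)/(EG − F²) = 1/81. At (u, v) = (pi/6, -4*pi/5): K = 1/81.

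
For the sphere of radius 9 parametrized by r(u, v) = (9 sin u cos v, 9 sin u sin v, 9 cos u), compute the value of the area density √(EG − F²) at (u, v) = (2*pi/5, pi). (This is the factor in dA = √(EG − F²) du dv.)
√(EG − F²)|_{(2*pi/5, pi)} = 81*sqrt(2*sqrt(5) + 10)/4

E = 81, F = 0, G = 81*sin(u)^2, so EG − F² = 6561*sin(u)^2. Taking the positive square root: √(EG − F²) = 81*Abs(sin(u)). At (u, v) = (2*pi/5, pi): 81*sqrt(2*sqrt(5) + 10)/4.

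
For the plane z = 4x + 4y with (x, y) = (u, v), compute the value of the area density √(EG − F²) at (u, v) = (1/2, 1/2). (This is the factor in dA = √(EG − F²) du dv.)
√(EG − F²)|_{(1/2, 1/2)} = sqrt(33)

E = 17, F = 16, G = 17, so EG − F² = 33. Taking the positive square root: √(EG − F²) = sqrt(33). At (u, v) = (1/2, 1/2): sqrt(33).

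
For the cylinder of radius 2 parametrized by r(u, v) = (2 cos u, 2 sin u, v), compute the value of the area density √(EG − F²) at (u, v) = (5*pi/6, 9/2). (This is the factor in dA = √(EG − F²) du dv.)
√(EG − F²)|_{(5*pi/6, 9/2)} = 2

E = 4, F = 0, G = 1, so EG − F² = 4. Taking the positive square root: √(EG − F²) = 2. At (u, v) = (5*pi/6, 9/2): 2.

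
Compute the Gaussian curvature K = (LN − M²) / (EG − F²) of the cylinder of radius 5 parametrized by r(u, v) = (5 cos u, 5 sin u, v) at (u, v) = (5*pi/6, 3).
K = 0

Coefficients of the first fundamental form: E = 25, F = 0, G = 1.
Coefficients of the second fundamental form: L = -5, M = 0, N = 0.
Assemble K = (LN − M²)/(EG − F²) = 0. At (u, v) = (5*pi/6, 3): K = 0.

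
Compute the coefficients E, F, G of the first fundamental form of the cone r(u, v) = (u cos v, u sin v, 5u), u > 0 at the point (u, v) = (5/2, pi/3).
E = 26;  F = 0;  G = 25/4

Partials: r_u = (cos(v), sin(v), 5), r_v = (-u*sin(v), u*cos(v), 0). As functions of (u, v):
  E = r_u · r_u = 26,
  F = r_u · r_v = 0,
  G = r_v · r_v = u^2.
Evaluating at (u, v) = (5/2, pi/3): E = 26, F = 0, G = 25/4.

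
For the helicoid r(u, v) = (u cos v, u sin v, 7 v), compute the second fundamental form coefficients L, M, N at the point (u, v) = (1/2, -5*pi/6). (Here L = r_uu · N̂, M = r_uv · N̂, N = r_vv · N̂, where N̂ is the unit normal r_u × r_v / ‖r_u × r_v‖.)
L = 0;  M = -14*sqrt(197)/197;  N = 0

Compute the unit normal N̂(u, v) = (7*sin(v)/sqrt(u^2 + 49), -7*cos(v)/sqrt(u^2 + 49), u/sqrt(u^2 + 49)), and the second partials r_uu, r_uv, r_vv. Take dot products:
  L(u, v) = r_uu · N̂ = 0,
  M(u, v) = r_uv · N̂ = -7/sqrt(u^2 + 49),
  N(u, v) = r_vv · N̂ = 0.
Evaluating at (u, v) = (1/2, -5*pi/6):
  L = 0, M = -14*sqrt(197)/197, N = 0.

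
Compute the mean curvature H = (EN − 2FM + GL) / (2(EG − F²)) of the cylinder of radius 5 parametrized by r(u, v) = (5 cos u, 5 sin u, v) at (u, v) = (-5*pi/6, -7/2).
H = -1/10

With E = 25, F = 0, G = 1, L = -5, M = 0, N = 0, assemble
  H = (EN − 2FM + GL) / (2(EG − F²)) = -1/10.
At (u, v) = (-5*pi/6, -7/2): H = -1/10.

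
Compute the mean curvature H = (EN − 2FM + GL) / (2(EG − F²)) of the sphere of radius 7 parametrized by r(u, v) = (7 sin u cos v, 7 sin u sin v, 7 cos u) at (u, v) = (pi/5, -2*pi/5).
H = -1/7

With E = 49, F = 0, G = 49*sin(u)^2, L = -7*sin(u)/Abs(sin(u)), M = 0, N = -7*sin(u)^3/Abs(sin(u)), assemble
  H = (EN − 2FM + GL) / (2(EG − F²)) = -sin(u)/(7*Abs(sin(u))).
At (u, v) = (pi/5, -2*pi/5): H = -1/7.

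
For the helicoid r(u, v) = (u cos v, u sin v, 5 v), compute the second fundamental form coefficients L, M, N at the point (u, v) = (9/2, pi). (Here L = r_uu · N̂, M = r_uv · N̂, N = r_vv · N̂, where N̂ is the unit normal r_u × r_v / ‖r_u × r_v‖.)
L = 0;  M = -10*sqrt(181)/181;  N = 0

Compute the unit normal N̂(u, v) = (5*sin(v)/sqrt(u^2 + 25), -5*cos(v)/sqrt(u^2 + 25), u/sqrt(u^2 + 25)), and the second partials r_uu, r_uv, r_vv. Take dot products:
  L(u, v) = r_uu · N̂ = 0,
  M(u, v) = r_uv · N̂ = -5/sqrt(u^2 + 25),
  N(u, v) = r_vv · N̂ = 0.
Evaluating at (u, v) = (9/2, pi):
  L = 0, M = -10*sqrt(181)/181, N = 0.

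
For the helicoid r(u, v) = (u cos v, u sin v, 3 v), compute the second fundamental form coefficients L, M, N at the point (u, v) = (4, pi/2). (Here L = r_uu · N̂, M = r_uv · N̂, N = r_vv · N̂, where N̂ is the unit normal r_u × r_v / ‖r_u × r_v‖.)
L = 0;  M = -3/5;  N = 0

Compute the unit normal N̂(u, v) = (3*sin(v)/sqrt(u^2 + 9), -3*cos(v)/sqrt(u^2 + 9), u/sqrt(u^2 + 9)), and the second partials r_uu, r_uv, r_vv. Take dot products:
  L(u, v) = r_uu · N̂ = 0,
  M(u, v) = r_uv · N̂ = -3/sqrt(u^2 + 9),
  N(u, v) = r_vv · N̂ = 0.
Evaluating at (u, v) = (4, pi/2):
  L = 0, M = -3/5, N = 0.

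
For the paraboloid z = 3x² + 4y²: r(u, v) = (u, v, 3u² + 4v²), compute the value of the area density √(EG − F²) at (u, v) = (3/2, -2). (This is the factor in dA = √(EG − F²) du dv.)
√(EG − F²)|_{(3/2, -2)} = 13*sqrt(2)

E = 36*u^2 + 1, F = 48*u*v, G = 64*v^2 + 1, so EG − F² = 36*u^2 + 64*v^2 + 1. Taking the positive square root: √(EG − F²) = sqrt(36*u^2 + 64*v^2 + 1). At (u, v) = (3/2, -2): 13*sqrt(2).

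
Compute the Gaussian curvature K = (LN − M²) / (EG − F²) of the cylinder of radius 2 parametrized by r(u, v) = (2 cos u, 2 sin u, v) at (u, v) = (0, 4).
K = 0

Coefficients of the first fundamental form: E = 4, F = 0, G = 1.
Coefficients of the second fundamental form: L = -2, M = 0, N = 0.
Assemble K = (LN − M²)/(EG − F²) = 0. At (u, v) = (0, 4): K = 0.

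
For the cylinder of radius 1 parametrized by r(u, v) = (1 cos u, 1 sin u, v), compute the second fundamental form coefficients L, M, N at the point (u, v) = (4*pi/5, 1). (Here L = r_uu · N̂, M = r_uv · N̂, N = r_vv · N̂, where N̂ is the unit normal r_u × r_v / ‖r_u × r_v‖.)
L = -1;  M = 0;  N = 0

Compute the unit normal N̂(u, v) = (cos(u), sin(u), 0), and the second partials r_uu, r_uv, r_vv. Take dot products:
  L(u, v) = r_uu · N̂ = -1,
  M(u, v) = r_uv · N̂ = 0,
  N(u, v) = r_vv · N̂ = 0.
Evaluating at (u, v) = (4*pi/5, 1):
  L = -1, M = 0, N = 0.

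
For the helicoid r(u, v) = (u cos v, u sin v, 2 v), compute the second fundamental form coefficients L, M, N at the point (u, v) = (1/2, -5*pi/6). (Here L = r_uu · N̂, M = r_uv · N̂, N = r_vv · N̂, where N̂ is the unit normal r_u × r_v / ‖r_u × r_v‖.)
L = 0;  M = -4*sqrt(17)/17;  N = 0

Compute the unit normal N̂(u, v) = (2*sin(v)/sqrt(u^2 + 4), -2*cos(v)/sqrt(u^2 + 4), u/sqrt(u^2 + 4)), and the second partials r_uu, r_uv, r_vv. Take dot products:
  L(u, v) = r_uu · N̂ = 0,
  M(u, v) = r_uv · N̂ = -2/sqrt(u^2 + 4),
  N(u, v) = r_vv · N̂ = 0.
Evaluating at (u, v) = (1/2, -5*pi/6):
  L = 0, M = -4*sqrt(17)/17, N = 0.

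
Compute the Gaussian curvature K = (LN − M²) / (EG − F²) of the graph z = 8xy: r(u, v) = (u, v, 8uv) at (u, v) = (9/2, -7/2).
K = -64/4330561

Coefficients of the first fundamental form: E = 64*v^2 + 1, F = 64*u*v, G = 64*u^2 + 1.
Coefficients of the second fundamental form: L = 0, M = 8/sqrt(64*u^2 + 64*v^2 + 1), N = 0.
Assemble K = (LN − M²)/(EG − F²) = -64/(4096*u^4 + 8192*u^2*v^2 + 128*u^2 + 4096*v^4 + 128*v^2 + 1). At (u, v) = (9/2, -7/2): K = -64/4330561.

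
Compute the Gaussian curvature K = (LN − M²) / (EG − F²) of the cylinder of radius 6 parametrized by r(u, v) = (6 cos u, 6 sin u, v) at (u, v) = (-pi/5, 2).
K = 0

Coefficients of the first fundamental form: E = 36, F = 0, G = 1.
Coefficients of the second fundamental form: L = -6, M = 0, N = 0.
Assemble K = (LN − M²)/(EG − F²) = 0. At (u, v) = (-pi/5, 2): K = 0.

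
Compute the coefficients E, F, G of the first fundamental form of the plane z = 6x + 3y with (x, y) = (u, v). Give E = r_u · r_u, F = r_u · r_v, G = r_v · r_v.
E = 37;  F = 18;  G = 10

Compute partials: r_u = (1, 0, 6), r_v = (0, 1, 3). Then
  E = r_u · r_u = 37,
  F = r_u · r_v = 18,
  G = r_v · r_v = 10.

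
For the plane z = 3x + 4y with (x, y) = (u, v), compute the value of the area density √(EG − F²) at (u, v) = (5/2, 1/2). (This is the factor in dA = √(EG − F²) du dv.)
√(EG − F²)|_{(5/2, 1/2)} = sqrt(26)

E = 10, F = 12, G = 17, so EG − F² = 26. Taking the positive square root: √(EG − F²) = sqrt(26). At (u, v) = (5/2, 1/2): sqrt(26).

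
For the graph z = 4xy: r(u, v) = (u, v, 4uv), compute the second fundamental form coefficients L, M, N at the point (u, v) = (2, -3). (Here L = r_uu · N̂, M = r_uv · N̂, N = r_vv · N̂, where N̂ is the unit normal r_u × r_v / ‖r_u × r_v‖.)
L = 0;  M = 4*sqrt(209)/209;  N = 0

Compute the unit normal N̂(u, v) = (-4*v/sqrt(16*u^2 + 16*v^2 + 1), -4*u/sqrt(16*u^2 + 16*v^2 + 1), 1/sqrt(16*u^2 + 16*v^2 + 1)), and the second partials r_uu, r_uv, r_vv. Take dot products:
  L(u, v) = r_uu · N̂ = 0,
  M(u, v) = r_uv · N̂ = 4/sqrt(16*u^2 + 16*v^2 + 1),
  N(u, v) = r_vv · N̂ = 0.
Evaluating at (u, v) = (2, -3):
  L = 0, M = 4*sqrt(209)/209, N = 0.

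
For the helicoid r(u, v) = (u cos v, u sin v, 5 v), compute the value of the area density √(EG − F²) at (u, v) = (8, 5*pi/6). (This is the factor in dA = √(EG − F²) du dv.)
√(EG − F²)|_{(8, 5*pi/6)} = sqrt(89)

E = 1, F = 0, G = u^2 + 25, so EG − F² = u^2 + 25. Taking the positive square root: √(EG − F²) = sqrt(u^2 + 25). At (u, v) = (8, 5*pi/6): sqrt(89).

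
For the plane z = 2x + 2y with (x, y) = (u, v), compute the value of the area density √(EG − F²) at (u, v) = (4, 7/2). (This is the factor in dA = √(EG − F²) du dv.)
√(EG − F²)|_{(4, 7/2)} = 3

E = 5, F = 4, G = 5, so EG − F² = 9. Taking the positive square root: √(EG − F²) = 3. At (u, v) = (4, 7/2): 3.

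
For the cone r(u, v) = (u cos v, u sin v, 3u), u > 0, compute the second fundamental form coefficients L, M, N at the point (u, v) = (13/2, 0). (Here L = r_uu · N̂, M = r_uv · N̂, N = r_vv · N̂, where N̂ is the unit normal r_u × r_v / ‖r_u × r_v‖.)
L = 0;  M = 0;  N = 39*sqrt(10)/20

Compute the unit normal N̂(u, v) = (-3*sqrt(10)*u*cos(v)/(10*Abs(u)), -3*sqrt(10)*u*sin(v)/(10*Abs(u)), sqrt(10)*u/(10*Abs(u))), and the second partials r_uu, r_uv, r_vv. Take dot products:
  L(u, v) = r_uu · N̂ = 0,
  M(u, v) = r_uv · N̂ = 0,
  N(u, v) = r_vv · N̂ = 3*sqrt(10)*u^2/(10*Abs(u)).
Evaluating at (u, v) = (13/2, 0):
  L = 0, M = 0, N = 39*sqrt(10)/20.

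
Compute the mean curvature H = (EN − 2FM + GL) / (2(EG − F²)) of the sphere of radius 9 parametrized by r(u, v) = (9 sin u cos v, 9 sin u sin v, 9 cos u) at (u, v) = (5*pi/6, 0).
H = -1/9

With E = 81, F = 0, G = 81*sin(u)^2, L = -9*sin(u)/Abs(sin(u)), M = 0, N = -9*sin(u)^3/Abs(sin(u)), assemble
  H = (EN − 2FM + GL) / (2(EG − F²)) = -sin(u)/(9*Abs(sin(u))).
At (u, v) = (5*pi/6, 0): H = -1/9.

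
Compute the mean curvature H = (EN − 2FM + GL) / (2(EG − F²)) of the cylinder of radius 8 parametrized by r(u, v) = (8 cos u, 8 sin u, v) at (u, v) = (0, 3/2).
H = -1/16

With E = 64, F = 0, G = 1, L = -8, M = 0, N = 0, assemble
  H = (EN − 2FM + GL) / (2(EG − F²)) = -1/16.
At (u, v) = (0, 3/2): H = -1/16.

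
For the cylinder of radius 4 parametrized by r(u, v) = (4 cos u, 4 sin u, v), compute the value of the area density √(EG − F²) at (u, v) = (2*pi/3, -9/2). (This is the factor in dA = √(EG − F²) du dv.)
√(EG − F²)|_{(2*pi/3, -9/2)} = 4

E = 16, F = 0, G = 1, so EG − F² = 16. Taking the positive square root: √(EG − F²) = 4. At (u, v) = (2*pi/3, -9/2): 4.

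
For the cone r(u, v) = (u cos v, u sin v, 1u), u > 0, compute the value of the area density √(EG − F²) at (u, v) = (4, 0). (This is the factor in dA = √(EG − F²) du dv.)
√(EG − F²)|_{(4, 0)} = 4*sqrt(2)

E = 2, F = 0, G = u^2, so EG − F² = 2*u^2. Taking the positive square root: √(EG − F²) = sqrt(2)*Abs(u). At (u, v) = (4, 0): 4*sqrt(2).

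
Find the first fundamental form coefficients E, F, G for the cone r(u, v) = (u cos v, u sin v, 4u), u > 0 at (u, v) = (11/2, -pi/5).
E = 17;  F = 0;  G = 121/4

Partials: r_u = (cos(v), sin(v), 4), r_v = (-u*sin(v), u*cos(v), 0). As functions of (u, v):
  E = r_u · r_u = 17,
  F = r_u · r_v = 0,
  G = r_v · r_v = u^2.
Evaluating at (u, v) = (11/2, -pi/5): E = 17, F = 0, G = 121/4.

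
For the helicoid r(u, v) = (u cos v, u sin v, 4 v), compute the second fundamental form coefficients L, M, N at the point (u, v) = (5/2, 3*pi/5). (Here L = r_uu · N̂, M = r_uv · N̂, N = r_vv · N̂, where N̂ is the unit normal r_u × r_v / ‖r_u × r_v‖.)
L = 0;  M = -8*sqrt(89)/89;  N = 0

Compute the unit normal N̂(u, v) = (4*sin(v)/sqrt(u^2 + 16), -4*cos(v)/sqrt(u^2 + 16), u/sqrt(u^2 + 16)), and the second partials r_uu, r_uv, r_vv. Take dot products:
  L(u, v) = r_uu · N̂ = 0,
  M(u, v) = r_uv · N̂ = -4/sqrt(u^2 + 16),
  N(u, v) = r_vv · N̂ = 0.
Evaluating at (u, v) = (5/2, 3*pi/5):
  L = 0, M = -8*sqrt(89)/89, N = 0.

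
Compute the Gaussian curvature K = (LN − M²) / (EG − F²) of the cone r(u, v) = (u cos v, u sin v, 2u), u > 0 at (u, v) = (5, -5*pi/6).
K = 0

Coefficients of the first fundamental form: E = 5, F = 0, G = u^2.
Coefficients of the second fundamental form: L = 0, M = 0, N = 2*sqrt(5)*u^2/(5*Abs(u)).
Assemble K = (LN − M²)/(EG − F²) = 0. At (u, v) = (5, -5*pi/6): K = 0.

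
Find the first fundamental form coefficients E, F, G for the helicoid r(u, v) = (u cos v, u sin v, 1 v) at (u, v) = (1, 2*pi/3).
E = 1;  F = 0;  G = 2

Partials: r_u = (cos(v), sin(v), 0), r_v = (-u*sin(v), u*cos(v), 1). As functions of (u, v):
  E = r_u · r_u = 1,
  F = r_u · r_v = 0,
  G = r_v · r_v = u^2 + 1.
Evaluating at (u, v) = (1, 2*pi/3): E = 1, F = 0, G = 2.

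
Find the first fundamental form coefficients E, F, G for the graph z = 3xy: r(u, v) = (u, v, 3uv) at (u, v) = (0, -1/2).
E = 13/4;  F = 0;  G = 1

Partials: r_u = (1, 0, 3*v), r_v = (0, 1, 3*u). As functions of (u, v):
  E = r_u · r_u = 9*v^2 + 1,
  F = r_u · r_v = 9*u*v,
  G = r_v · r_v = 9*u^2 + 1.
Evaluating at (u, v) = (0, -1/2): E = 13/4, F = 0, G = 1.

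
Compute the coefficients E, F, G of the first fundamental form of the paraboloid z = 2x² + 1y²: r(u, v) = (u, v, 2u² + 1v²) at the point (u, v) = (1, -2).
E = 17;  F = -16;  G = 17

Partials: r_u = (1, 0, 4*u), r_v = (0, 1, 2*v). As functions of (u, v):
  E = r_u · r_u = 16*u^2 + 1,
  F = r_u · r_v = 8*u*v,
  G = r_v · r_v = 4*v^2 + 1.
Evaluating at (u, v) = (1, -2): E = 17, F = -16, G = 17.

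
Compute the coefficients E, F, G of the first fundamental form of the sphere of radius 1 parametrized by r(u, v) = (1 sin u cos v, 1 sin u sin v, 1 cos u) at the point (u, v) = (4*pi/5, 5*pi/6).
E = 1;  F = 0;  G = 5/8 - sqrt(5)/8

Partials: r_u = (cos(u)*cos(v), sin(v)*cos(u), -sin(u)), r_v = (-sin(u)*sin(v), sin(u)*cos(v), 0). As functions of (u, v):
  E = r_u · r_u = 1,
  F = r_u · r_v = 0,
  G = r_v · r_v = sin(u)^2.
Evaluating at (u, v) = (4*pi/5, 5*pi/6): E = 1, F = 0, G = 5/8 - sqrt(5)/8.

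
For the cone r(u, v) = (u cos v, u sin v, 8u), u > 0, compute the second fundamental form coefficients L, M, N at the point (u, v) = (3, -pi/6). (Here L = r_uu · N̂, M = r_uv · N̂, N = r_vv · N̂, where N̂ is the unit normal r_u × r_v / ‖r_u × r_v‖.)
L = 0;  M = 0;  N = 24*sqrt(65)/65

Compute the unit normal N̂(u, v) = (-8*sqrt(65)*u*cos(v)/(65*Abs(u)), -8*sqrt(65)*u*sin(v)/(65*Abs(u)), sqrt(65)*u/(65*Abs(u))), and the second partials r_uu, r_uv, r_vv. Take dot products:
  L(u, v) = r_uu · N̂ = 0,
  M(u, v) = r_uv · N̂ = 0,
  N(u, v) = r_vv · N̂ = 8*sqrt(65)*u^2/(65*Abs(u)).
Evaluating at (u, v) = (3, -pi/6):
  L = 0, M = 0, N = 24*sqrt(65)/65.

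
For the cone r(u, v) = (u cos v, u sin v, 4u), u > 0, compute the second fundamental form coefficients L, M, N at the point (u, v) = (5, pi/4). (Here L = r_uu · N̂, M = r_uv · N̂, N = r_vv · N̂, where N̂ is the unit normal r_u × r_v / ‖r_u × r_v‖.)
L = 0;  M = 0;  N = 20*sqrt(17)/17

Compute the unit normal N̂(u, v) = (-4*sqrt(17)*u*cos(v)/(17*Abs(u)), -4*sqrt(17)*u*sin(v)/(17*Abs(u)), sqrt(17)*u/(17*Abs(u))), and the second partials r_uu, r_uv, r_vv. Take dot products:
  L(u, v) = r_uu · N̂ = 0,
  M(u, v) = r_uv · N̂ = 0,
  N(u, v) = r_vv · N̂ = 4*sqrt(17)*u^2/(17*Abs(u)).
Evaluating at (u, v) = (5, pi/4):
  L = 0, M = 0, N = 20*sqrt(17)/17.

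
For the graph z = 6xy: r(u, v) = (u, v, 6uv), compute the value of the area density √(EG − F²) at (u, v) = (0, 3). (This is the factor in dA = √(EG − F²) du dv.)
√(EG − F²)|_{(0, 3)} = 5*sqrt(13)

E = 36*v^2 + 1, F = 36*u*v, G = 36*u^2 + 1, so EG − F² = 36*u^2 + 36*v^2 + 1. Taking the positive square root: √(EG − F²) = sqrt(36*u^2 + 36*v^2 + 1). At (u, v) = (0, 3): 5*sqrt(13).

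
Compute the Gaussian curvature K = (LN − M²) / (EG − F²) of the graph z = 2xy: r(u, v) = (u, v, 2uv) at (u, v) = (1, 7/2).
K = -1/729

Coefficients of the first fundamental form: E = 4*v^2 + 1, F = 4*u*v, G = 4*u^2 + 1.
Coefficients of the second fundamental form: L = 0, M = 2/sqrt(4*u^2 + 4*v^2 + 1), N = 0.
Assemble K = (LN − M²)/(EG − F²) = -4/(16*u^4 + 32*u^2*v^2 + 8*u^2 + 16*v^4 + 8*v^2 + 1). At (u, v) = (1, 7/2): K = -1/729.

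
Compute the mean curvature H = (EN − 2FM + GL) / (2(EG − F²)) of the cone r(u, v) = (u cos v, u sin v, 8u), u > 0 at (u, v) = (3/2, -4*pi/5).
H = 8*sqrt(65)/195

With E = 65, F = 0, G = u^2, L = 0, M = 0, N = 8*sqrt(65)*u^2/(65*Abs(u)), assemble
  H = (EN − 2FM + GL) / (2(EG − F²)) = 4*sqrt(65)/(65*Abs(u)).
At (u, v) = (3/2, -4*pi/5): H = 8*sqrt(65)/195.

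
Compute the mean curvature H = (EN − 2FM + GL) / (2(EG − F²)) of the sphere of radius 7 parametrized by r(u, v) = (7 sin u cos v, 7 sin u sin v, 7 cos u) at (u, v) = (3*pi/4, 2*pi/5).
H = -1/7

With E = 49, F = 0, G = 49*sin(u)^2, L = -7*sin(u)/Abs(sin(u)), M = 0, N = -7*sin(u)^3/Abs(sin(u)), assemble
  H = (EN − 2FM + GL) / (2(EG − F²)) = -sin(u)/(7*Abs(sin(u))).
At (u, v) = (3*pi/4, 2*pi/5): H = -1/7.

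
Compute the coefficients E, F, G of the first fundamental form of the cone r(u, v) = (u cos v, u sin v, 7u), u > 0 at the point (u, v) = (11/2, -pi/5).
E = 50;  F = 0;  G = 121/4

Partials: r_u = (cos(v), sin(v), 7), r_v = (-u*sin(v), u*cos(v), 0). As functions of (u, v):
  E = r_u · r_u = 50,
  F = r_u · r_v = 0,
  G = r_v · r_v = u^2.
Evaluating at (u, v) = (11/2, -pi/5): E = 50, F = 0, G = 121/4.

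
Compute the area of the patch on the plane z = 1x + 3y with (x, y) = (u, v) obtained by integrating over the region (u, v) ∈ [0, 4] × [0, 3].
Area = 12*sqrt(11)

Area = ∫∫ √(EG − F²) du dv with √(EG − F²) = sqrt(11). Integrating over [0, 4] × [0, 3] gives 12*sqrt(11).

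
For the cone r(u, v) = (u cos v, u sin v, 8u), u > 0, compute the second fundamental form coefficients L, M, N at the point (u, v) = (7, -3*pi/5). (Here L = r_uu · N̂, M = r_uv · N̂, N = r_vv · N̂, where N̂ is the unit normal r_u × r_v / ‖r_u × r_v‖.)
L = 0;  M = 0;  N = 56*sqrt(65)/65

Compute the unit normal N̂(u, v) = (-8*sqrt(65)*u*cos(v)/(65*Abs(u)), -8*sqrt(65)*u*sin(v)/(65*Abs(u)), sqrt(65)*u/(65*Abs(u))), and the second partials r_uu, r_uv, r_vv. Take dot products:
  L(u, v) = r_uu · N̂ = 0,
  M(u, v) = r_uv · N̂ = 0,
  N(u, v) = r_vv · N̂ = 8*sqrt(65)*u^2/(65*Abs(u)).
Evaluating at (u, v) = (7, -3*pi/5):
  L = 0, M = 0, N = 56*sqrt(65)/65.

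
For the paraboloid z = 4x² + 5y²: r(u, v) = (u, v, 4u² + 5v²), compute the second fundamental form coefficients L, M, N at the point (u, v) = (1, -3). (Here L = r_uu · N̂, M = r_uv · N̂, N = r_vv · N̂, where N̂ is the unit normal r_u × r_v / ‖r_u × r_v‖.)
L = 8*sqrt(965)/965;  M = 0;  N = 2*sqrt(965)/193

Compute the unit normal N̂(u, v) = (-8*u/sqrt(64*u^2 + 100*v^2 + 1), -10*v/sqrt(64*u^2 + 100*v^2 + 1), 1/sqrt(64*u^2 + 100*v^2 + 1)), and the second partials r_uu, r_uv, r_vv. Take dot products:
  L(u, v) = r_uu · N̂ = 8/sqrt(64*u^2 + 100*v^2 + 1),
  M(u, v) = r_uv · N̂ = 0,
  N(u, v) = r_vv · N̂ = 10/sqrt(64*u^2 + 100*v^2 + 1).
Evaluating at (u, v) = (1, -3):
  L = 8*sqrt(965)/965, M = 0, N = 2*sqrt(965)/193.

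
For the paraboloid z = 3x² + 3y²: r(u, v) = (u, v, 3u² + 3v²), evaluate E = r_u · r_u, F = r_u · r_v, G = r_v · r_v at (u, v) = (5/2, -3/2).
E = 226;  F = -135;  G = 82

Partials: r_u = (1, 0, 6*u), r_v = (0, 1, 6*v). As functions of (u, v):
  E = r_u · r_u = 36*u^2 + 1,
  F = r_u · r_v = 36*u*v,
  G = r_v · r_v = 36*v^2 + 1.
Evaluating at (u, v) = (5/2, -3/2): E = 226, F = -135, G = 82.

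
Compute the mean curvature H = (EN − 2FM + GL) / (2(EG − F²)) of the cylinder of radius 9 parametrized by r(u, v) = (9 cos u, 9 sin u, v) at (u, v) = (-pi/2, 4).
H = -1/18

With E = 81, F = 0, G = 1, L = -9, M = 0, N = 0, assemble
  H = (EN − 2FM + GL) / (2(EG − F²)) = -1/18.
At (u, v) = (-pi/2, 4): H = -1/18.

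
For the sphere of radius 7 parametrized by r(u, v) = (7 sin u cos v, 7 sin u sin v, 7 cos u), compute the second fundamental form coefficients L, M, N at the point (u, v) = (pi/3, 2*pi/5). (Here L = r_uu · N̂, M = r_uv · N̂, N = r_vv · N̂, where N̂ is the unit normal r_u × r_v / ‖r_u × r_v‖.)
L = -7;  M = 0;  N = -21/4

Compute the unit normal N̂(u, v) = (sin(u)^2*cos(v)/Abs(sin(u)), sin(u)^2*sin(v)/Abs(sin(u)), sin(2*u)/(2*Abs(sin(u)))), and the second partials r_uu, r_uv, r_vv. Take dot products:
  L(u, v) = r_uu · N̂ = -7*sin(u)/Abs(sin(u)),
  M(u, v) = r_uv · N̂ = 0,
  N(u, v) = r_vv · N̂ = -7*sin(u)^3/Abs(sin(u)).
Evaluating at (u, v) = (pi/3, 2*pi/5):
  L = -7, M = 0, N = -21/4.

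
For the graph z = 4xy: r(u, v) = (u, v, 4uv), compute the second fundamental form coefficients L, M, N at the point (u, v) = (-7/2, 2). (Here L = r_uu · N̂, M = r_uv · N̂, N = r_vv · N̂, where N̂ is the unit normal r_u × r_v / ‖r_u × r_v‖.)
L = 0;  M = 4*sqrt(29)/87;  N = 0

Compute the unit normal N̂(u, v) = (-4*v/sqrt(16*u^2 + 16*v^2 + 1), -4*u/sqrt(16*u^2 + 16*v^2 + 1), 1/sqrt(16*u^2 + 16*v^2 + 1)), and the second partials r_uu, r_uv, r_vv. Take dot products:
  L(u, v) = r_uu · N̂ = 0,
  M(u, v) = r_uv · N̂ = 4/sqrt(16*u^2 + 16*v^2 + 1),
  N(u, v) = r_vv · N̂ = 0.
Evaluating at (u, v) = (-7/2, 2):
  L = 0, M = 4*sqrt(29)/87, N = 0.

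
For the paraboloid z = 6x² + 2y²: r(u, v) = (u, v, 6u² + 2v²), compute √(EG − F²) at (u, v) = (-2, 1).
√(EG − F²)|_{(-2, 1)} = sqrt(593)

E = 144*u^2 + 1, F = 48*u*v, G = 16*v^2 + 1; EG − F² = 144*u^2 + 16*v^2 + 1; √(EG − F²) = sqrt(144*u^2 + 16*v^2 + 1). At the given point: sqrt(593).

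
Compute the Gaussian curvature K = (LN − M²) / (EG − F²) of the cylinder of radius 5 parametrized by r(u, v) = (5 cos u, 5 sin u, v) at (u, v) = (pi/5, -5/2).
K = 0

Coefficients of the first fundamental form: E = 25, F = 0, G = 1.
Coefficients of the second fundamental form: L = -5, M = 0, N = 0.
Assemble K = (LN − M²)/(EG − F²) = 0. At (u, v) = (pi/5, -5/2): K = 0.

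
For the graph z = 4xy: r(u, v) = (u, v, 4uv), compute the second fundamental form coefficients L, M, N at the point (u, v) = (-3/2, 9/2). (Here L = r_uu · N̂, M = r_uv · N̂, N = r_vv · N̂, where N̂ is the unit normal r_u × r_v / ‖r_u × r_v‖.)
L = 0;  M = 4/19;  N = 0

Compute the unit normal N̂(u, v) = (-4*v/sqrt(16*u^2 + 16*v^2 + 1), -4*u/sqrt(16*u^2 + 16*v^2 + 1), 1/sqrt(16*u^2 + 16*v^2 + 1)), and the second partials r_uu, r_uv, r_vv. Take dot products:
  L(u, v) = r_uu · N̂ = 0,
  M(u, v) = r_uv · N̂ = 4/sqrt(16*u^2 + 16*v^2 + 1),
  N(u, v) = r_vv · N̂ = 0.
Evaluating at (u, v) = (-3/2, 9/2):
  L = 0, M = 4/19, N = 0.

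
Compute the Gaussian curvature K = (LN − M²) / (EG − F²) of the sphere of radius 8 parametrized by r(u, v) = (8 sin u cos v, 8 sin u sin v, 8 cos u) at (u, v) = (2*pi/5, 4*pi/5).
K = 1/64

Coefficients of the first fundamental form: E = 64, F = 0, G = 64*sin(u)^2.
Coefficients of the second fundamental form: L = -8*sin(u)/Abs(sin(u)), M = 0, N = -8*sin(u)^3/Abs(sin(u)).
Assemble K = (LN − M²)/(EG − F²) = 1/64. At (u, v) = (2*pi/5, 4*pi/5): K = 1/64.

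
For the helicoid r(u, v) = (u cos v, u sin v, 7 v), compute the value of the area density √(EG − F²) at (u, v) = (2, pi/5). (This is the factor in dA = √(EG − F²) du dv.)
√(EG − F²)|_{(2, pi/5)} = sqrt(53)

E = 1, F = 0, G = u^2 + 49, so EG − F² = u^2 + 49. Taking the positive square root: √(EG − F²) = sqrt(u^2 + 49). At (u, v) = (2, pi/5): sqrt(53).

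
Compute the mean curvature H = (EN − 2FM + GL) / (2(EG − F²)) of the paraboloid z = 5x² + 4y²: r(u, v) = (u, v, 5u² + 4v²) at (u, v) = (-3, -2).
H = 4889*sqrt(1157)/1338649

With E = 100*u^2 + 1, F = 80*u*v, G = 64*v^2 + 1, L = 10/sqrt(100*u^2 + 64*v^2 + 1), M = 0, N = 8/sqrt(100*u^2 + 64*v^2 + 1), assemble
  H = (EN − 2FM + GL) / (2(EG − F²)) = (400*u^2 + 320*v^2 + 9)/(100*u^2 + 64*v^2 + 1)^(3/2).
At (u, v) = (-3, -2): H = 4889*sqrt(1157)/1338649.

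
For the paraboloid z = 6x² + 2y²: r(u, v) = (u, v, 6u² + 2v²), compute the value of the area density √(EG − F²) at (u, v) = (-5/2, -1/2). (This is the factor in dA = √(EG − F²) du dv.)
√(EG − F²)|_{(-5/2, -1/2)} = sqrt(905)

E = 144*u^2 + 1, F = 48*u*v, G = 16*v^2 + 1, so EG − F² = 144*u^2 + 16*v^2 + 1. Taking the positive square root: √(EG − F²) = sqrt(144*u^2 + 16*v^2 + 1). At (u, v) = (-5/2, -1/2): sqrt(905).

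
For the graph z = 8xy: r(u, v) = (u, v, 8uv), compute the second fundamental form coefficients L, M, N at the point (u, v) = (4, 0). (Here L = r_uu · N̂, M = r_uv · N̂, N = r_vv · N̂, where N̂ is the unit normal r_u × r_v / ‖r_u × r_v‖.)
L = 0;  M = 8*sqrt(41)/205;  N = 0

Compute the unit normal N̂(u, v) = (-8*v/sqrt(64*u^2 + 64*v^2 + 1), -8*u/sqrt(64*u^2 + 64*v^2 + 1), 1/sqrt(64*u^2 + 64*v^2 + 1)), and the second partials r_uu, r_uv, r_vv. Take dot products:
  L(u, v) = r_uu · N̂ = 0,
  M(u, v) = r_uv · N̂ = 8/sqrt(64*u^2 + 64*v^2 + 1),
  N(u, v) = r_vv · N̂ = 0.
Evaluating at (u, v) = (4, 0):
  L = 0, M = 8*sqrt(41)/205, N = 0.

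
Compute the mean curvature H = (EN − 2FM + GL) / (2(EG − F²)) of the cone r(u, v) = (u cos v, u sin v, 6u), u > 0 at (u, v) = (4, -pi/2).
H = 3*sqrt(37)/148

With E = 37, F = 0, G = u^2, L = 0, M = 0, N = 6*sqrt(37)*u^2/(37*Abs(u)), assemble
  H = (EN − 2FM + GL) / (2(EG − F²)) = 3*sqrt(37)/(37*Abs(u)).
At (u, v) = (4, -pi/2): H = 3*sqrt(37)/148.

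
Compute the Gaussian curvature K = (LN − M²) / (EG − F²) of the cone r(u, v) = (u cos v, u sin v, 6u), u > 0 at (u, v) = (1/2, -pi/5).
K = 0

Coefficients of the first fundamental form: E = 37, F = 0, G = u^2.
Coefficients of the second fundamental form: L = 0, M = 0, N = 6*sqrt(37)*u^2/(37*Abs(u)).
Assemble K = (LN − M²)/(EG − F²) = 0. At (u, v) = (1/2, -pi/5): K = 0.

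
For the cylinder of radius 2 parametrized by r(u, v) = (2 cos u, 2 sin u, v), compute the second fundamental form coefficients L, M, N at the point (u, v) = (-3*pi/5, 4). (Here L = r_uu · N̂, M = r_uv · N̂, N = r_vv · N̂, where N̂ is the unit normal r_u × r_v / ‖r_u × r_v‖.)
L = -2;  M = 0;  N = 0

Compute the unit normal N̂(u, v) = (cos(u), sin(u), 0), and the second partials r_uu, r_uv, r_vv. Take dot products:
  L(u, v) = r_uu · N̂ = -2,
  M(u, v) = r_uv · N̂ = 0,
  N(u, v) = r_vv · N̂ = 0.
Evaluating at (u, v) = (-3*pi/5, 4):
  L = -2, M = 0, N = 0.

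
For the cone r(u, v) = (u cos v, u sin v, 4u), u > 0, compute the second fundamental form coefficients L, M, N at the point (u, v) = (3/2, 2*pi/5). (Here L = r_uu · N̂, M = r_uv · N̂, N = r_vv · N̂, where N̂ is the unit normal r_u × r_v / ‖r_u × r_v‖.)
L = 0;  M = 0;  N = 6*sqrt(17)/17

Compute the unit normal N̂(u, v) = (-4*sqrt(17)*u*cos(v)/(17*Abs(u)), -4*sqrt(17)*u*sin(v)/(17*Abs(u)), sqrt(17)*u/(17*Abs(u))), and the second partials r_uu, r_uv, r_vv. Take dot products:
  L(u, v) = r_uu · N̂ = 0,
  M(u, v) = r_uv · N̂ = 0,
  N(u, v) = r_vv · N̂ = 4*sqrt(17)*u^2/(17*Abs(u)).
Evaluating at (u, v) = (3/2, 2*pi/5):
  L = 0, M = 0, N = 6*sqrt(17)/17.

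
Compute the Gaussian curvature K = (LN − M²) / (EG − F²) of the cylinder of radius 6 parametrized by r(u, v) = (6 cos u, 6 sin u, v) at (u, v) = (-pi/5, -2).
K = 0

Coefficients of the first fundamental form: E = 36, F = 0, G = 1.
Coefficients of the second fundamental form: L = -6, M = 0, N = 0.
Assemble K = (LN − M²)/(EG − F²) = 0. At (u, v) = (-pi/5, -2): K = 0.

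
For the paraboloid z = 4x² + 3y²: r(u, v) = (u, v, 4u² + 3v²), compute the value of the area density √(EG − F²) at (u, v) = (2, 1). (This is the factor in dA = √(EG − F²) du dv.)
√(EG − F²)|_{(2, 1)} = sqrt(293)

E = 64*u^2 + 1, F = 48*u*v, G = 36*v^2 + 1, so EG − F² = 64*u^2 + 36*v^2 + 1. Taking the positive square root: √(EG − F²) = sqrt(64*u^2 + 36*v^2 + 1). At (u, v) = (2, 1): sqrt(293).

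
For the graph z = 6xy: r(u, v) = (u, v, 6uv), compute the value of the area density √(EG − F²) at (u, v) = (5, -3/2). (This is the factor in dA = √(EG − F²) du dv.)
√(EG − F²)|_{(5, -3/2)} = sqrt(982)

E = 36*v^2 + 1, F = 36*u*v, G = 36*u^2 + 1, so EG − F² = 36*u^2 + 36*v^2 + 1. Taking the positive square root: √(EG − F²) = sqrt(36*u^2 + 36*v^2 + 1). At (u, v) = (5, -3/2): sqrt(982).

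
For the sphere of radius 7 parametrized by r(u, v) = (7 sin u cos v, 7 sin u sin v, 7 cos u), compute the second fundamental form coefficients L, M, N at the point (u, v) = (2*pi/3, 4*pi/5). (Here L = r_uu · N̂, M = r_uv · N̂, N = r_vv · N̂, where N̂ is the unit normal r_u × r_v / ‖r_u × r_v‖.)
L = -7;  M = 0;  N = -21/4

Compute the unit normal N̂(u, v) = (sin(u)^2*cos(v)/Abs(sin(u)), sin(u)^2*sin(v)/Abs(sin(u)), sin(2*u)/(2*Abs(sin(u)))), and the second partials r_uu, r_uv, r_vv. Take dot products:
  L(u, v) = r_uu · N̂ = -7*sin(u)/Abs(sin(u)),
  M(u, v) = r_uv · N̂ = 0,
  N(u, v) = r_vv · N̂ = -7*sin(u)^3/Abs(sin(u)).
Evaluating at (u, v) = (2*pi/3, 4*pi/5):
  L = -7, M = 0, N = -21/4.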